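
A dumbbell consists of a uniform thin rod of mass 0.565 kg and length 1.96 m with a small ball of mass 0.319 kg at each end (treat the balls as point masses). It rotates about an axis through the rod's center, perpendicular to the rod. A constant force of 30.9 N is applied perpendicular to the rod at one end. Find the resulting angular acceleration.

I_rod = (1/12)ML² = (1/12)(0.565)(1.96)² = 0.1809 kg·m².
I_balls = 2·m·(L/2)² = 2(0.319)(0.9800)² = 0.6127 kg·m².
Total I = 0.7936 kg·m².
τ = F·(L/2) = (30.9)(0.980) = 30.28 N·m.
α = τ/I = 30.28/0.7936 = 38.16 rad/s².

α ≈ 38.2 rad/s²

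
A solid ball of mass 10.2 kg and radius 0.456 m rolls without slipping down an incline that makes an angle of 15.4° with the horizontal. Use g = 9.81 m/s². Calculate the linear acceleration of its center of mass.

Translation along the incline: Mg sinθ − f = Ma.
Rotation about the center: fR = Iα with I = (2/5)MR². No-slip gives a = αR, so f = (I/R²)a = (2/5)M a.
Substituting: Mg sinθ = (1 + 0.4000)Ma, so a = g sinθ/(1 + 0.4000) = (9.81) sin 15.4° / 1.400 = 1.861 m/s².

a ≈ 1.86 m/s²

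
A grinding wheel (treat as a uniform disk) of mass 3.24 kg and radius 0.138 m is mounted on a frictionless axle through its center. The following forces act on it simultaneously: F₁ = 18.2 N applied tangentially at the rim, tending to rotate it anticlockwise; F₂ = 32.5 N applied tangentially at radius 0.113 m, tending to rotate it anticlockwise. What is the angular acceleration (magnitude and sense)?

α ≈ 200 rad/s², anticlockwise

I = ½MR² = (1/2)(3.24)(0.138)² = 0.03085 kg·m².
Taking anticlockwise as positive: τ₁ = +(18.2)(0.138) = +2.512 N·m; τ₂ = +(32.5)(0.113) = +3.673 N·m.
Net torque τ = 6.184 N·m.
α = τ/I = 6.184/0.03085 = 200.4 rad/s².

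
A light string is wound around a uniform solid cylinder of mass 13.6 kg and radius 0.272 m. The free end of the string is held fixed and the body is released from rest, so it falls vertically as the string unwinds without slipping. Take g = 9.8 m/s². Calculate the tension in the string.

Translation: Mg − T = Ma. Rotation about the center: TR = Iα with I = ½MR².
With a = αR: T = (I/R²)a = (1/2)M a, so Mg = (1 + 0.5000)Ma.
a = g/(1 + 0.5000) = 9.8/1.500 = 6.533 m/s².
T = 0.5000·M·a = (0.5000)(13.6)(6.533) = 44.43 N.

T ≈ 44.4 N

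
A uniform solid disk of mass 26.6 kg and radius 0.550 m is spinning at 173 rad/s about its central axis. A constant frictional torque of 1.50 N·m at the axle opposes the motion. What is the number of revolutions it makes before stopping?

≈ 6390 revolutions

I = ½MR² = (1/2)(26.6)(0.550)² = 4.023 kg·m².
The net torque has magnitude 1.50 N·m, opposing ω.
|α| = τ/I = 1.500/4.023 = 0.3728 rad/s² (deceleration).
ω² = ω₀² − 2|α|θ with ω = 0 ⇒ θ = ω₀²/(2|α|) = 40140 rad = 6388 rev.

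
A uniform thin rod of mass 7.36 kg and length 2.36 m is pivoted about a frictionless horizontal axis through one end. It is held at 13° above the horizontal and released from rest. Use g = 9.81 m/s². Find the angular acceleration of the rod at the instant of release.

About the pivot, I = (1/3)ML² = (1/3)(7.36)(2.36)² = 13.66 kg·m².
The weight acts at the center, a distance L/2 = 1.180 m from the pivot; τ = Mg(L/2) cos 13° = 83.01 N·m.
α = τ/I = 83.01/13.66 = 6.075 rad/s².

α ≈ 6.08 rad/s²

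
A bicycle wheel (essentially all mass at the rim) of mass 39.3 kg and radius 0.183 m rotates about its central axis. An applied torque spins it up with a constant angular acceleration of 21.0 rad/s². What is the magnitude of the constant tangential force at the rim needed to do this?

I = MR² = (39.3)(0.183)² = 1.316 kg·m².
The required torque is τ = Iα = (1.316)(21.00) = 27.64 N·m.
A tangential force at the rim gives τ = FR, so F = τ/R = 27.64/0.183 = 151.0 N.

F ≈ 151 N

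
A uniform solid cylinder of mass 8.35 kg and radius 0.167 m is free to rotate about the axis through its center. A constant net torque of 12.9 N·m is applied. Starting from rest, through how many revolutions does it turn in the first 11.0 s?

I = ½MR² = (1/2)(8.35)(0.167)² = 0.1164 kg·m².
α = τ/I = 12.9/0.1164 = 110.8 rad/s².
θ = ½αt² = ½(110.8)(11.0)² = 6703 rad.
Revolutions = θ/(2π) = 1067.

≈ 1070 revolutions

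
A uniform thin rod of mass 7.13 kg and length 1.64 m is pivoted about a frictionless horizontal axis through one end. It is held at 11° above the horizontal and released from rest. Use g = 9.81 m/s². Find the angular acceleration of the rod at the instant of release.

About the pivot, I = (1/3)ML² = (1/3)(7.13)(1.64)² = 6.392 kg·m².
The weight acts at the center, a distance L/2 = 0.8200 m from the pivot; τ = Mg(L/2) cos 11° = 56.30 N·m.
α = τ/I = 56.30/6.392 = 8.808 rad/s².

α ≈ 8.81 rad/s²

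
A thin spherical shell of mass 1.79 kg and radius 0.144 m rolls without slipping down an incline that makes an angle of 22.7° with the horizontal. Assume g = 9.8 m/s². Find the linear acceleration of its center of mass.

Translation along the incline: Mg sinθ − f = Ma.
Rotation about the center: fR = Iα with I = (2/3)MR². No-slip gives a = αR, so f = (I/R²)a = (2/3)M a.
Substituting: Mg sinθ = (1 + 0.6667)Ma, so a = g sinθ/(1 + 0.6667) = (9.8) sin 22.7° / 1.667 = 2.269 m/s².

a ≈ 2.27 m/s²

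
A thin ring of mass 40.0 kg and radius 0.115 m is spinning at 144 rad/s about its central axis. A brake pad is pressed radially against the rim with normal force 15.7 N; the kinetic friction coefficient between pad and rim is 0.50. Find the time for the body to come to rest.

t ≈ 84.4 s

I = MR² = (40.0)(0.115)² = 0.5290 kg·m².
Friction force f = μN = (0.50)(15.7) = 7.850 N at the rim; torque magnitude τ = fR = 0.9028 N·m, opposing ω.
|α| = τ/I = 0.9028/0.5290 = 1.707 rad/s² (deceleration).
0 = ω₀ − |α|t ⇒ t = ω₀/|α| = 144/1.707 = 84.38 s.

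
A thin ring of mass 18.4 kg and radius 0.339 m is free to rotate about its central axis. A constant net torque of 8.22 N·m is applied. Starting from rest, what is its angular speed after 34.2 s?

I = MR² = (18.4)(0.339)² = 2.115 kg·m².
α = τ/I = 8.22/2.115 = 3.887 rad/s².
ω = ω₀ + αt = 0 + (3.887)(34.2) = 132.9 rad/s.

ω ≈ 133 rad/s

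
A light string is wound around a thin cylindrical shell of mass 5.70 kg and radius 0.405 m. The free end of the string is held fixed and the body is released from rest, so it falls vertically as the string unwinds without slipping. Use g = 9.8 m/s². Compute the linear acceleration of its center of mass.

Translation: Mg − T = Ma. Rotation about the center: TR = Iα with I = MR².
With a = αR: T = (I/R²)a = M a, so Mg = (1 + 1.000)Ma.
a = g/(1 + 1.000) = 9.8/2.000 = 4.900 m/s².

a ≈ 4.90 m/s²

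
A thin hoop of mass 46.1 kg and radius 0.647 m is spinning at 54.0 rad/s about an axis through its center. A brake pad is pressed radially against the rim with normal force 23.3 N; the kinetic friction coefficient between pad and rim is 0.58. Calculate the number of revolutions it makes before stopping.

I = MR² = (46.1)(0.647)² = 19.30 kg·m².
Friction force f = μN = (0.58)(23.3) = 13.51 N at the rim; torque magnitude τ = fR = 8.744 N·m, opposing ω.
|α| = τ/I = 8.744/19.30 = 0.4531 rad/s² (deceleration).
ω² = ω₀² − 2|α|θ with ω = 0 ⇒ θ = ω₀²/(2|α|) = 3218 rad = 512.2 rev.

≈ 512 revolutions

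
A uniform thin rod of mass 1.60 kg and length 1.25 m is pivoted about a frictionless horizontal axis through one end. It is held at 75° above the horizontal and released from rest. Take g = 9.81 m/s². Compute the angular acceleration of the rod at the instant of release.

α ≈ 3.05 rad/s²

About the pivot, I = (1/3)ML² = (1/3)(1.60)(1.25)² = 0.8333 kg·m².
The weight acts at the center, a distance L/2 = 0.6250 m from the pivot; τ = Mg(L/2) cos 75° = 2.539 N·m.
α = τ/I = 2.539/0.8333 = 3.047 rad/s².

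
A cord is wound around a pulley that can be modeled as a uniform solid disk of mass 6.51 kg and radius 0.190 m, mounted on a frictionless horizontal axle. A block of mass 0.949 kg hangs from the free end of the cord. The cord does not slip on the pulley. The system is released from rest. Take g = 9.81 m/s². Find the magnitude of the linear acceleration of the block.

a ≈ 2.21 m/s²

I = ½MR² = (1/2)(6.51)(0.190)² = 0.1175 kg·m².
Block: mg − T = ma. Pulley: TR = Iα. No-slip: a = αR, so T = (I/R²)a = 3.255·a.
Then mg = (m + 3.255)a, so a = (0.949)(9.81)/(0.949 + 3.255) = 2.214 m/s².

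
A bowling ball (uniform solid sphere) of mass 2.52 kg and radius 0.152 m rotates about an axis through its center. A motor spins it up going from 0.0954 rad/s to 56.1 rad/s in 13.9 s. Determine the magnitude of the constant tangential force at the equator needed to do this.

F ≈ 0.617 N

I = (2/5)MR² = (2/5)(2.52)(0.152)² = 0.02329 kg·m².
α = Δω/Δt = (56.1 − 0.0954)/13.9 = 4.029 rad/s².
The required torque is τ = Iα = (0.02329)(4.029) = 0.09383 N·m.
A tangential force at the equator gives τ = FR, so F = τ/R = 0.09383/0.152 = 0.6173 N.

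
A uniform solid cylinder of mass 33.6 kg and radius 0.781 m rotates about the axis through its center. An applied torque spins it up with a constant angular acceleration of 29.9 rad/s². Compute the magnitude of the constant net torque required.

τ ≈ 306 N·m

I = ½MR² = (1/2)(33.6)(0.781)² = 10.25 kg·m².
τ = Iα = (10.25)(29.90) = 306.4 N·m.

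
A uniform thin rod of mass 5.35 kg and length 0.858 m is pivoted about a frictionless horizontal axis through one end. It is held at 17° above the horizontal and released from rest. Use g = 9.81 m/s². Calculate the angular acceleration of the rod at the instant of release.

α ≈ 16.4 rad/s²

About the pivot, I = (1/3)ML² = (1/3)(5.35)(0.858)² = 1.313 kg·m².
The weight acts at the center, a distance L/2 = 0.4290 m from the pivot; τ = Mg(L/2) cos 17° = 21.53 N·m.
α = τ/I = 21.53/1.313 = 16.40 rad/s².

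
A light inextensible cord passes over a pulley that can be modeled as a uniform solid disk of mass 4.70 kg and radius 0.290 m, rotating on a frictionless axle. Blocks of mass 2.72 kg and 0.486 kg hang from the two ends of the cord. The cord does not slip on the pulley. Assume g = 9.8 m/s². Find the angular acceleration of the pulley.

I = ½MR² = (1/2)(4.70)(0.290)² = 0.1976 kg·m².
Heavier block: m₁g − T₁ = m₁a. Lighter block: T₂ − m₂g = m₂a.
Pulley: (T₁ − T₂)R = Iα = I(a/R), so T₁ − T₂ = (I/R²)a = (1/2)M_p a = 2.350·a.
Adding the three: (m₁ − m₂)g = (m₁ + m₂ + 2.350)a, so a = (2.72 − 0.486)(9.8)/(2.72 + 0.486 + 2.350) = 3.940 m/s².
α = a/R = 3.940/0.290 = 13.59 rad/s².

α ≈ 13.6 rad/s²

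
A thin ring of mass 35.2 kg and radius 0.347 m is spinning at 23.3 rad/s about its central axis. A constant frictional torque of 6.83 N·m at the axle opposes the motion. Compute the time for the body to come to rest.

I = MR² = (35.2)(0.347)² = 4.238 kg·m².
The net torque has magnitude 6.83 N·m, opposing ω.
|α| = τ/I = 6.830/4.238 = 1.611 rad/s² (deceleration).
0 = ω₀ − |α|t ⇒ t = ω₀/|α| = 23.3/1.611 = 14.46 s.

t ≈ 14.5 s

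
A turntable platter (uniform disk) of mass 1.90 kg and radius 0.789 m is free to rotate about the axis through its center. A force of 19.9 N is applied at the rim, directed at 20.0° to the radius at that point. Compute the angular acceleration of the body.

α ≈ 9.08 rad/s²

I = ½MR² = (1/2)(1.90)(0.789)² = 0.5914 kg·m².
Only the tangential component produces torque: τ = F R sinθ = (19.9)(0.789) sin 20.0° = 5.370 N·m.
Newton's second law for rotation, τ = Iα, gives α = τ/I = 5.370/0.5914 = 9.080 rad/s².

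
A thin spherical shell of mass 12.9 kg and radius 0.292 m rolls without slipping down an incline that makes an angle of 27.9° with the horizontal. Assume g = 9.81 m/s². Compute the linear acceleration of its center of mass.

a ≈ 2.75 m/s²

Translation along the incline: Mg sinθ − f = Ma.
Rotation about the center: fR = Iα with I = (2/3)MR². No-slip gives a = αR, so f = (I/R²)a = (2/3)M a.
Substituting: Mg sinθ = (1 + 0.6667)Ma, so a = g sinθ/(1 + 0.6667) = (9.81) sin 27.9° / 1.667 = 2.754 m/s².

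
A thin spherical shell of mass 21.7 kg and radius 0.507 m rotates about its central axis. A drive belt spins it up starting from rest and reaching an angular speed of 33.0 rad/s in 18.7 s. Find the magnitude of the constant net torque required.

I = (2/3)MR² = (2/3)(21.7)(0.507)² = 3.719 kg·m².
α = Δω/Δt = (33.0 − 0)/18.7 = 1.765 rad/s².
τ = Iα = (3.719)(1.765) = 6.562 N·m.

τ ≈ 6.56 N·m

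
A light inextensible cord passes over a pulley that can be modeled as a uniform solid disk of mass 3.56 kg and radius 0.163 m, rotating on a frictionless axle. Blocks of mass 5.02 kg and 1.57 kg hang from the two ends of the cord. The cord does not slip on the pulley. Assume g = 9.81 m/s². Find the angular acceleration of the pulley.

I = ½MR² = (1/2)(3.56)(0.163)² = 0.04729 kg·m².
Heavier block: m₁g − T₁ = m₁a. Lighter block: T₂ − m₂g = m₂a.
Pulley: (T₁ − T₂)R = Iα = I(a/R), so T₁ − T₂ = (I/R²)a = (1/2)M_p a = 1.780·a.
Adding the three: (m₁ − m₂)g = (m₁ + m₂ + 1.780)a, so a = (5.02 − 1.57)(9.81)/(5.02 + 1.57 + 1.780) = 4.044 m/s².
α = a/R = 4.044/0.163 = 24.81 rad/s².

α ≈ 24.8 rad/s²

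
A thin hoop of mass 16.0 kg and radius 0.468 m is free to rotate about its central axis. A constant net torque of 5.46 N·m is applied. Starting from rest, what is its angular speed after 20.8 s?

ω ≈ 32.4 rad/s

I = MR² = (16.0)(0.468)² = 3.504 kg·m².
α = τ/I = 5.46/3.504 = 1.558 rad/s².
ω = ω₀ + αt = 0 + (1.558)(20.8) = 32.41 rad/s.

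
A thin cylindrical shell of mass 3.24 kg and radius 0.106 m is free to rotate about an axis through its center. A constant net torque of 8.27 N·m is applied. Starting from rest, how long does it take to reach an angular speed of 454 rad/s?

t ≈ 2.00 s

I = MR² = (3.24)(0.106)² = 0.03640 kg·m².
α = τ/I = 8.27/0.03640 = 227.2 rad/s².
ω = αt ⇒ t = ω/α = 454/227.2 = 1.999 s.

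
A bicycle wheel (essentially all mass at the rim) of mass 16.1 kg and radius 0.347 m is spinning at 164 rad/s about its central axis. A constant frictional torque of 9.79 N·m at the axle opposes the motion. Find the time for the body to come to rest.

I = MR² = (16.1)(0.347)² = 1.939 kg·m².
The net torque has magnitude 9.79 N·m, opposing ω.
|α| = τ/I = 9.790/1.939 = 5.050 rad/s² (deceleration).
0 = ω₀ − |α|t ⇒ t = ω₀/|α| = 164/5.050 = 32.47 s.

t ≈ 32.5 s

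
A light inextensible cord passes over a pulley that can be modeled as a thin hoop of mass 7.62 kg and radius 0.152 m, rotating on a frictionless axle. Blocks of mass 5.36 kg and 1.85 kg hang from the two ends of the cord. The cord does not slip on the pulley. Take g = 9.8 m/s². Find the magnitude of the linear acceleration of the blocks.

I = MR² = (7.62)(0.152)² = 0.1761 kg·m².
Heavier block: m₁g − T₁ = m₁a. Lighter block: T₂ − m₂g = m₂a.
Pulley: (T₁ − T₂)R = Iα = I(a/R), so T₁ − T₂ = (I/R²)a = 1·M_p a = 7.620·a.
Adding the three: (m₁ − m₂)g = (m₁ + m₂ + 7.620)a, so a = (5.36 − 1.85)(9.8)/(5.36 + 1.85 + 7.620) = 2.319 m/s².

a ≈ 2.32 m/s²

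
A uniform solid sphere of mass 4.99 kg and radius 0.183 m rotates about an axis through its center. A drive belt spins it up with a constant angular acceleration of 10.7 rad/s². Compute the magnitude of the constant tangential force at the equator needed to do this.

I = (2/5)MR² = (2/5)(4.99)(0.183)² = 0.06684 kg·m².
The required torque is τ = Iα = (0.06684)(10.70) = 0.7152 N·m.
A tangential force at the equator gives τ = FR, so F = τ/R = 0.7152/0.183 = 3.908 N.

F ≈ 3.91 N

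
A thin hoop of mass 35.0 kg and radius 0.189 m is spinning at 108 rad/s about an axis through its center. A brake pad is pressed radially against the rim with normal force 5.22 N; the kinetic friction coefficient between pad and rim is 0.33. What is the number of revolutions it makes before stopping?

I = MR² = (35.0)(0.189)² = 1.250 kg·m².
Friction force f = μN = (0.33)(5.22) = 1.723 N at the rim; torque magnitude τ = fR = 0.3256 N·m, opposing ω.
|α| = τ/I = 0.3256/1.250 = 0.2604 rad/s² (deceleration).
ω² = ω₀² − 2|α|θ with ω = 0 ⇒ θ = ω₀²/(2|α|) = 22400 rad = 3564 rev.

≈ 3560 revolutions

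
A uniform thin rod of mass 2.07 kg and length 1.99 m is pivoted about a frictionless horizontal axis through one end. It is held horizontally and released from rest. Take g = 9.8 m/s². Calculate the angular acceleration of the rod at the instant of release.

α ≈ 7.39 rad/s²

About the pivot, I = (1/3)ML² = (1/3)(2.07)(1.99)² = 2.732 kg·m².
The weight acts at the center, a distance L/2 = 0.9950 m from the pivot; τ = Mg(L/2) = 20.18 N·m.
α = τ/I = 20.18/2.732 = 7.387 rad/s².
(Equivalently α = (3g/(2L)) = 7.387 rad/s².)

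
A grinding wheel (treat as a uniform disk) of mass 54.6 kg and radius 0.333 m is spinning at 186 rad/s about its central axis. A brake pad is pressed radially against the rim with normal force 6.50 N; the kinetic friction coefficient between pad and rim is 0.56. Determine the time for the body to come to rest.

t ≈ 465 s

I = ½MR² = (1/2)(54.6)(0.333)² = 3.027 kg·m².
Friction force f = μN = (0.56)(6.50) = 3.640 N at the rim; torque magnitude τ = fR = 1.212 N·m, opposing ω.
|α| = τ/I = 1.212/3.027 = 0.4004 rad/s² (deceleration).
0 = ω₀ − |α|t ⇒ t = ω₀/|α| = 186/0.4004 = 464.5 s.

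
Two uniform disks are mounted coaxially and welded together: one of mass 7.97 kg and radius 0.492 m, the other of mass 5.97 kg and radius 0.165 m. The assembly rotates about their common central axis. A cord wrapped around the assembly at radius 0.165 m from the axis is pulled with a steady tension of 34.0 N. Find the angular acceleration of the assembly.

I = ½M₁R₁² + ½M₂R₂² = ½(7.97)(0.492)² + ½(5.97)(0.165)² = 1.046 kg·m².
τ = F r = (34.0)(0.165) = 5.610 N·m.
α = τ/I = 5.610/1.046 = 5.364 rad/s².

α ≈ 5.36 rad/s²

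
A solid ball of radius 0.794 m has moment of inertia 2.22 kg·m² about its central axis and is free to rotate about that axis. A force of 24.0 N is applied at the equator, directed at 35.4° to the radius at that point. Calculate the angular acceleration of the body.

α ≈ 4.97 rad/s²

Only the tangential component produces torque: τ = F R sinθ = (24.0)(0.794) sin 35.4° = 11.04 N·m.
Newton's second law for rotation, τ = Iα, gives α = τ/I = 11.04/2.220 = 4.972 rad/s².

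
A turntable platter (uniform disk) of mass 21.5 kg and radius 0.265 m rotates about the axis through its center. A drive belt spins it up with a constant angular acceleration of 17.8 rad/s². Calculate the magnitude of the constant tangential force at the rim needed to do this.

I = ½MR² = (1/2)(21.5)(0.265)² = 0.7549 kg·m².
The required torque is τ = Iα = (0.7549)(17.80) = 13.44 N·m.
A tangential force at the rim gives τ = FR, so F = τ/R = 13.44/0.265 = 50.71 N.

F ≈ 50.7 N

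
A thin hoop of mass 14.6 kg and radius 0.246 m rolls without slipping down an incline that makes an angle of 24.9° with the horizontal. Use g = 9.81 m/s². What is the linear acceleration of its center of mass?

a ≈ 2.07 m/s²

Translation along the incline: Mg sinθ − f = Ma.
Rotation about the center: fR = Iα with I = MR². No-slip gives a = αR, so f = (I/R²)a = M a.
Substituting: Mg sinθ = (1 + 1.000)Ma, so a = g sinθ/(1 + 1.000) = (9.81) sin 24.9° / 2.000 = 2.065 m/s².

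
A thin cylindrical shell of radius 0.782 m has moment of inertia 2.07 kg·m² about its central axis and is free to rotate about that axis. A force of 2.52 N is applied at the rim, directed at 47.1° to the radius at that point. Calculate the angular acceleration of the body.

Only the tangential component produces torque: τ = F R sinθ = (2.52)(0.782) sin 47.1° = 1.444 N·m.
From τ = Iα: α = 1.444/2.070 = 0.6974 rad/s².

α ≈ 0.697 rad/s²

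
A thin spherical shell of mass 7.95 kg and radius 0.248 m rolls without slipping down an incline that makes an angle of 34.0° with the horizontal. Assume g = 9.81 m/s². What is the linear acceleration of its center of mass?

a ≈ 3.29 m/s²

Translation along the incline: Mg sinθ − f = Ma.
Rotation about the center: fR = Iα with I = (2/3)MR². No-slip gives a = αR, so f = (I/R²)a = (2/3)M a.
Substituting: Mg sinθ = (1 + 0.6667)Ma, so a = g sinθ/(1 + 0.6667) = (9.81) sin 34.0° / 1.667 = 3.291 m/s².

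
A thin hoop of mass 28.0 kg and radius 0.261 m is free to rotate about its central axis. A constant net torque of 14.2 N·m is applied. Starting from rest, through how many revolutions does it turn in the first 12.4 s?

≈ 91.1 revolutions

I = MR² = (28.0)(0.261)² = 1.907 kg·m².
α = τ/I = 14.2/1.907 = 7.445 rad/s².
θ = ½αt² = ½(7.445)(12.4)² = 572.4 rad.
Revolutions = θ/(2π) = 91.09.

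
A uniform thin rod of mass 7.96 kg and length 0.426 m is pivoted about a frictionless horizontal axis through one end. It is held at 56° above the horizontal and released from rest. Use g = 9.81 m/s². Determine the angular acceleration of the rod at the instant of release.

About the pivot, I = (1/3)ML² = (1/3)(7.96)(0.426)² = 0.4815 kg·m².
The weight acts at the center, a distance L/2 = 0.2130 m from the pivot; τ = Mg(L/2) cos 56° = 9.301 N·m.
α = τ/I = 9.301/0.4815 = 19.32 rad/s².
(Equivalently α = (3g/(2L)) cos 56° = 19.32 rad/s².)

α ≈ 19.3 rad/s²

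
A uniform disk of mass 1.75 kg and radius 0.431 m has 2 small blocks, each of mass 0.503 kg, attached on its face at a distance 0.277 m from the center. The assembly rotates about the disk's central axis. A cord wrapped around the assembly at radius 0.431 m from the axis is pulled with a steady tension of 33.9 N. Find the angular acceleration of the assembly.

I_disk = ½MR² = ½(1.75)(0.431)² = 0.1625 kg·m².
I_blocks = 2·m·r² = 2(0.503)(0.277)² = 0.07719 kg·m².
Total I = 0.2397 kg·m².
τ = F r = (33.9)(0.431) = 14.61 N·m.
α = τ/I = 14.61/0.2397 = 60.95 rad/s².

α ≈ 60.9 rad/s²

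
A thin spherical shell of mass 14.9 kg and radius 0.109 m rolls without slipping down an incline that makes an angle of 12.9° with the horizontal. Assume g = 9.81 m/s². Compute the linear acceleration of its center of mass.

Translation along the incline: Mg sinθ − f = Ma.
Rotation about the center: fR = Iα with I = (2/3)MR². No-slip gives a = αR, so f = (I/R²)a = (2/3)M a.
Substituting: Mg sinθ = (1 + 0.6667)Ma, so a = g sinθ/(1 + 0.6667) = (9.81) sin 12.9° / 1.667 = 1.314 m/s².

a ≈ 1.31 m/s²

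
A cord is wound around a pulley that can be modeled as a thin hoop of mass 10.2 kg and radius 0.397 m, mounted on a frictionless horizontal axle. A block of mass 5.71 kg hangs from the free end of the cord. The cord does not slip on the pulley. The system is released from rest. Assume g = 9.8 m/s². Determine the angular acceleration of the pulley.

α ≈ 8.86 rad/s²

I = MR² = (10.2)(0.397)² = 1.608 kg·m².
Block: mg − T = ma. Pulley: TR = Iα. No-slip: a = αR, so T = (I/R²)a = 10.20·a.
Then mg = (m + 10.20)a, so a = (5.71)(9.8)/(5.71 + 10.20) = 3.517 m/s².
α = a/R = 3.517/0.397 = 8.859 rad/s².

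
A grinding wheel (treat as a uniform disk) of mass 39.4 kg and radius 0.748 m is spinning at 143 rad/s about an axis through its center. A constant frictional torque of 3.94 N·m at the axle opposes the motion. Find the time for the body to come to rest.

I = ½MR² = (1/2)(39.4)(0.748)² = 11.02 kg·m².
The net torque has magnitude 3.94 N·m, opposing ω.
|α| = τ/I = 3.940/11.02 = 0.3575 rad/s² (deceleration).
0 = ω₀ − |α|t ⇒ t = ω₀/|α| = 143/0.3575 = 400.0 s.

t ≈ 400 s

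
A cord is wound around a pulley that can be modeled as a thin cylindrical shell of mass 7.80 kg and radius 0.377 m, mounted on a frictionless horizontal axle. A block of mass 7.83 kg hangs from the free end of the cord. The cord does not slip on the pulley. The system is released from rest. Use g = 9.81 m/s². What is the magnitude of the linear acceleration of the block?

a ≈ 4.91 m/s²

I = MR² = (7.80)(0.377)² = 1.109 kg·m².
Block: mg − T = ma. Pulley: TR = Iα. No-slip: a = αR, so T = (I/R²)a = 7.800·a.
Then mg = (m + 7.800)a, so a = (7.83)(9.81)/(7.83 + 7.800) = 4.914 m/s².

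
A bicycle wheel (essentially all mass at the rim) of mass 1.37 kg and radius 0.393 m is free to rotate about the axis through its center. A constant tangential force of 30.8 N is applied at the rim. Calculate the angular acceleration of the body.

I = MR² = (1.37)(0.393)² = 0.2116 kg·m².
τ = F R = (30.8)(0.393) = 12.10 N·m.
Newton's second law for rotation, τ = Iα, gives α = τ/I = 12.10/0.2116 = 57.21 rad/s².

α ≈ 57.2 rad/s²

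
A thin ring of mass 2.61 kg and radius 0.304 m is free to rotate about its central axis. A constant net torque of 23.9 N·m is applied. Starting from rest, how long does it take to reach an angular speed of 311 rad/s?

I = MR² = (2.61)(0.304)² = 0.2412 kg·m².
α = τ/I = 23.9/0.2412 = 99.09 rad/s².
ω = αt ⇒ t = ω/α = 311/99.09 = 3.139 s.

t ≈ 3.14 s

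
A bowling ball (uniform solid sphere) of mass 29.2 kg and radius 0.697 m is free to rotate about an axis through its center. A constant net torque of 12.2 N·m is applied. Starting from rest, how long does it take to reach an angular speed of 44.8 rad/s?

t ≈ 20.8 s

I = (2/5)MR² = (2/5)(29.2)(0.697)² = 5.674 kg·m².
α = τ/I = 12.2/5.674 = 2.150 rad/s².
ω = αt ⇒ t = ω/α = 44.8/2.150 = 20.84 s.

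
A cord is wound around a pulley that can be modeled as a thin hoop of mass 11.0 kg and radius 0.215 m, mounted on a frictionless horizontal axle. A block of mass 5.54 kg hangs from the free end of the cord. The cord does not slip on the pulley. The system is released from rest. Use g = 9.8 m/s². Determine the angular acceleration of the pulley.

α ≈ 15.3 rad/s²

I = MR² = (11.0)(0.215)² = 0.5085 kg·m².
Block: mg − T = ma. Pulley: TR = Iα. No-slip: a = αR, so T = (I/R²)a = 11.00·a.
Then mg = (m + 11.00)a, so a = (5.54)(9.8)/(5.54 + 11.00) = 3.282 m/s².
α = a/R = 3.282/0.215 = 15.27 rad/s².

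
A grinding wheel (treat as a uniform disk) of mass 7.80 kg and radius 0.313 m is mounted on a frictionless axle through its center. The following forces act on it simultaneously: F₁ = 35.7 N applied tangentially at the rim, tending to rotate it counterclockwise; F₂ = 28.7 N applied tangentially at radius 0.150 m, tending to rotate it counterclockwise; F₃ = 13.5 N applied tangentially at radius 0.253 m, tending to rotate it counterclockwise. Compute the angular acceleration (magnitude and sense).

I = ½MR² = (1/2)(7.80)(0.313)² = 0.3821 kg·m².
Taking counterclockwise as positive: τ₁ = +(35.7)(0.313) = +11.17 N·m; τ₂ = +(28.7)(0.150) = +4.305 N·m; τ₃ = +(13.5)(0.253) = +3.416 N·m.
Net torque τ = 18.89 N·m.
α = τ/I = 18.89/0.3821 = 49.45 rad/s².

α ≈ 49.5 rad/s², counterclockwise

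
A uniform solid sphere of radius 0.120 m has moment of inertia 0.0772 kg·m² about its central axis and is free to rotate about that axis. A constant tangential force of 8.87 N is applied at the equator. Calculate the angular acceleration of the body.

τ = F R = (8.87)(0.120) = 1.064 N·m.
Newton's second law for rotation, τ = Iα, gives α = τ/I = 1.064/0.07720 = 13.79 rad/s².

α ≈ 13.8 rad/s²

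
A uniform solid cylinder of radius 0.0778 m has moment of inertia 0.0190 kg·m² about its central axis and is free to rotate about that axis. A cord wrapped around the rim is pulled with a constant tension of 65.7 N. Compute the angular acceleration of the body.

τ = F R = (65.7)(0.0778) = 5.111 N·m.
Newton's second law for rotation, τ = Iα, gives α = τ/I = 5.111/0.01900 = 269.0 rad/s².

α ≈ 269 rad/s²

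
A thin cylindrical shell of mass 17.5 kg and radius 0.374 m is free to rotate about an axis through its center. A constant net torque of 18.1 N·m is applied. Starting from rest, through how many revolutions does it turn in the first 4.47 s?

I = MR² = (17.5)(0.374)² = 2.448 kg·m².
α = τ/I = 18.1/2.448 = 7.394 rad/s².
θ = ½αt² = ½(7.394)(4.47)² = 73.87 rad.
Revolutions = θ/(2π) = 11.76.

≈ 11.8 revolutions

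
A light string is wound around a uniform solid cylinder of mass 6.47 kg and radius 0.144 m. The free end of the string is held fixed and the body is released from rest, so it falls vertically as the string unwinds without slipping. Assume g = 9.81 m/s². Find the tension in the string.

Translation: Mg − T = Ma. Rotation about the center: TR = Iα with I = ½MR².
With a = αR: T = (I/R²)a = (1/2)M a, so Mg = (1 + 0.5000)Ma.
a = g/(1 + 0.5000) = 9.81/1.500 = 6.540 m/s².
T = 0.5000·M·a = (0.5000)(6.47)(6.540) = 21.16 N.

T ≈ 21.2 N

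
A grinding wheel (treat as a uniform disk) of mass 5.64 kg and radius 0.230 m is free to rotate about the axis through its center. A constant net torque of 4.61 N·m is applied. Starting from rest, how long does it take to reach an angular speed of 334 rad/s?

I = ½MR² = (1/2)(5.64)(0.230)² = 0.1492 kg·m².
α = τ/I = 4.61/0.1492 = 30.90 rad/s².
ω = αt ⇒ t = ω/α = 334/30.90 = 10.81 s.

t ≈ 10.8 s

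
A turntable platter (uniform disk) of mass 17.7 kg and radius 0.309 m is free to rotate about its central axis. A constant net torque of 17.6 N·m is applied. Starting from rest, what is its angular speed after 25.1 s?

ω ≈ 523 rad/s

I = ½MR² = (1/2)(17.7)(0.309)² = 0.8450 kg·m².
α = τ/I = 17.6/0.8450 = 20.83 rad/s².
ω = ω₀ + αt = 0 + (20.83)(25.1) = 522.8 rad/s.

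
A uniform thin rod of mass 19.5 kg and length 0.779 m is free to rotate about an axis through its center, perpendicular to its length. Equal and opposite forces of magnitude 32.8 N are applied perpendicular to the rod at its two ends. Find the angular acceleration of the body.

I = (1/12)ML² = (1/12)(19.5)(0.779)² = 0.9861 kg·m².
The couple gives τ = F·(L/2) + F·(L/2) = F L = (32.8)(0.779) = 25.55 N·m.
Newton's second law for rotation, τ = Iα, gives α = τ/I = 25.55/0.9861 = 25.91 rad/s².

α ≈ 25.9 rad/s²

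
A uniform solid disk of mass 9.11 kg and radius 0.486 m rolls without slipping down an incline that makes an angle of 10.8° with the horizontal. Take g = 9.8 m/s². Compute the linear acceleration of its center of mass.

Translation along the incline: Mg sinθ − f = Ma.
Rotation about the center: fR = Iα with I = ½MR². No-slip gives a = αR, so f = (I/R²)a = (1/2)M a.
Substituting: Mg sinθ = (1 + 0.5000)Ma, so a = g sinθ/(1 + 0.5000) = (9.8) sin 10.8° / 1.500 = 1.224 m/s².

a ≈ 1.22 m/s²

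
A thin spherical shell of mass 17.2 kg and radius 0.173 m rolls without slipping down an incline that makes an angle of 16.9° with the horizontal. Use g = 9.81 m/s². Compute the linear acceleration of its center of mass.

Translation along the incline: Mg sinθ − f = Ma.
Rotation about the center: fR = Iα with I = (2/3)MR². No-slip gives a = αR, so f = (I/R²)a = (2/3)M a.
Substituting: Mg sinθ = (1 + 0.6667)Ma, so a = g sinθ/(1 + 0.6667) = (9.81) sin 16.9° / 1.667 = 1.711 m/s².

a ≈ 1.71 m/s²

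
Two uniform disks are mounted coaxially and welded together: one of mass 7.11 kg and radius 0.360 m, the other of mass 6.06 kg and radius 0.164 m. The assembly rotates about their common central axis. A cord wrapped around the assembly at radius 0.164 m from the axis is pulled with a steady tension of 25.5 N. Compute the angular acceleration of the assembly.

α ≈ 7.71 rad/s²

I = ½M₁R₁² + ½M₂R₂² = ½(7.11)(0.360)² + ½(6.06)(0.164)² = 0.5422 kg·m².
τ = F r = (25.5)(0.164) = 4.182 N·m.
α = τ/I = 4.182/0.5422 = 7.713 rad/s².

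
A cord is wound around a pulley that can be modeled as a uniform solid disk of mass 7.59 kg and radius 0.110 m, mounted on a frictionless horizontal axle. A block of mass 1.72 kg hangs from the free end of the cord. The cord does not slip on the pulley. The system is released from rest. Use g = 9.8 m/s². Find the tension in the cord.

T ≈ 11.6 N

I = ½MR² = (1/2)(7.59)(0.110)² = 0.04592 kg·m².
Block: mg − T = ma. Pulley: TR = Iα. No-slip: a = αR, so T = (I/R²)a = 3.795·a.
Then mg = (m + 3.795)a, so a = (1.72)(9.8)/(1.72 + 3.795) = 3.056 m/s².
T = 3.795·a = 11.60 N.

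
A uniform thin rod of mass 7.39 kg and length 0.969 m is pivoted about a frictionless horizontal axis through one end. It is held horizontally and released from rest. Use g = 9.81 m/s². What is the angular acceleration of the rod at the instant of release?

α ≈ 15.2 rad/s²

About the pivot, I = (1/3)ML² = (1/3)(7.39)(0.969)² = 2.313 kg·m².
The weight acts at the center, a distance L/2 = 0.4845 m from the pivot; τ = Mg(L/2) = 35.12 N·m.
α = τ/I = 35.12/2.313 = 15.19 rad/s².
(Equivalently α = (3g/(2L)) = 15.19 rad/s².)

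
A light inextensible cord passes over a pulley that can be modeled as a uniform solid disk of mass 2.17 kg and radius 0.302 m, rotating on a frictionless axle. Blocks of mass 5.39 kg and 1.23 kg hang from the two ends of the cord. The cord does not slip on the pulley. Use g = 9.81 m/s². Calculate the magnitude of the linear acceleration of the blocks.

I = ½MR² = (1/2)(2.17)(0.302)² = 0.09896 kg·m².
Heavier block: m₁g − T₁ = m₁a. Lighter block: T₂ − m₂g = m₂a.
Pulley: (T₁ − T₂)R = Iα = I(a/R), so T₁ − T₂ = (I/R²)a = (1/2)M_p a = 1.085·a.
Adding the three: (m₁ − m₂)g = (m₁ + m₂ + 1.085)a, so a = (5.39 − 1.23)(9.81)/(5.39 + 1.23 + 1.085) = 5.297 m/s².

a ≈ 5.30 m/s²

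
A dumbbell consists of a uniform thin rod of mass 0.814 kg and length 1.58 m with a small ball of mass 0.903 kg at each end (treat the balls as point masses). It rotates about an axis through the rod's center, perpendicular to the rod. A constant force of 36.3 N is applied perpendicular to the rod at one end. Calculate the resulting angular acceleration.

I_rod = (1/12)ML² = (1/12)(0.814)(1.58)² = 0.1693 kg·m².
I_balls = 2·m·(L/2)² = 2(0.903)(0.7900)² = 1.127 kg·m².
Total I = 1.296 kg·m².
τ = F·(L/2) = (36.3)(0.790) = 28.68 N·m.
α = τ/I = 28.68/1.296 = 22.12 rad/s².

α ≈ 22.1 rad/s²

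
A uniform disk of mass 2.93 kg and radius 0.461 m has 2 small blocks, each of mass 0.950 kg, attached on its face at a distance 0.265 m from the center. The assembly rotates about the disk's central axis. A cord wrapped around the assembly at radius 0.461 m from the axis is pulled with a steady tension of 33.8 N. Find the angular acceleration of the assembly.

α ≈ 35.0 rad/s²

I_disk = ½MR² = ½(2.93)(0.461)² = 0.3113 kg·m².
I_blocks = 2·m·r² = 2(0.950)(0.265)² = 0.1334 kg·m².
Total I = 0.4448 kg·m².
τ = F r = (33.8)(0.461) = 15.58 N·m.
α = τ/I = 15.58/0.4448 = 35.03 rad/s².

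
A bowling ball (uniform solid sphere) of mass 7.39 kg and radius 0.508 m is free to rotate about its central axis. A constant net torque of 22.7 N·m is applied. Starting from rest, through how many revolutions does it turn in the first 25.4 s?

I = (2/5)MR² = (2/5)(7.39)(0.508)² = 0.7628 kg·m².
α = τ/I = 22.7/0.7628 = 29.76 rad/s².
θ = ½αt² = ½(29.76)(25.4)² = 9599 rad.
Revolutions = θ/(2π) = 1528.

≈ 1530 revolutions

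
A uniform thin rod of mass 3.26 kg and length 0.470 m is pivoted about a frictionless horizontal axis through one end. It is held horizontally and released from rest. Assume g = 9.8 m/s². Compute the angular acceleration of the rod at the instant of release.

About the pivot, I = (1/3)ML² = (1/3)(3.26)(0.470)² = 0.2400 kg·m².
The weight acts at the center, a distance L/2 = 0.2350 m from the pivot; τ = Mg(L/2) = 7.508 N·m.
α = τ/I = 7.508/0.2400 = 31.28 rad/s².
(Equivalently α = (3g/(2L)) = 31.28 rad/s².)

α ≈ 31.3 rad/s²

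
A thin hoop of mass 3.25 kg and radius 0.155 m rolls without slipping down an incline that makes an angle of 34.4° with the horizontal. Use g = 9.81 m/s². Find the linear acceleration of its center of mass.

Translation along the incline: Mg sinθ − f = Ma.
Rotation about the center: fR = Iα with I = MR². No-slip gives a = αR, so f = (I/R²)a = M a.
Substituting: Mg sinθ = (1 + 1.000)Ma, so a = g sinθ/(1 + 1.000) = (9.81) sin 34.4° / 2.000 = 2.771 m/s².

a ≈ 2.77 m/s²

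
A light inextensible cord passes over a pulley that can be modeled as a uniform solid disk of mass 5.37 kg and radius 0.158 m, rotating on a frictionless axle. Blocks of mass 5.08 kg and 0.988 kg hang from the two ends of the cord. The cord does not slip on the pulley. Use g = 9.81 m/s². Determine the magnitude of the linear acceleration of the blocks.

I = ½MR² = (1/2)(5.37)(0.158)² = 0.06703 kg·m².
Heavier block: m₁g − T₁ = m₁a. Lighter block: T₂ − m₂g = m₂a.
Pulley: (T₁ − T₂)R = Iα = I(a/R), so T₁ − T₂ = (I/R²)a = (1/2)M_p a = 2.685·a.
Adding the three: (m₁ − m₂)g = (m₁ + m₂ + 2.685)a, so a = (5.08 − 0.988)(9.81)/(5.08 + 0.988 + 2.685) = 4.586 m/s².

a ≈ 4.59 m/s²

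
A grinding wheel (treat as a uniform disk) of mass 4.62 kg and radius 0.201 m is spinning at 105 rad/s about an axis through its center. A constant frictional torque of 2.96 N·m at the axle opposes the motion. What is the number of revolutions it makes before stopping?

I = ½MR² = (1/2)(4.62)(0.201)² = 0.09333 kg·m².
The net torque has magnitude 2.96 N·m, opposing ω.
|α| = τ/I = 2.960/0.09333 = 31.72 rad/s² (deceleration).
ω² = ω₀² − 2|α|θ with ω = 0 ⇒ θ = ω₀²/(2|α|) = 173.8 rad = 27.66 rev.

≈ 27.7 revolutions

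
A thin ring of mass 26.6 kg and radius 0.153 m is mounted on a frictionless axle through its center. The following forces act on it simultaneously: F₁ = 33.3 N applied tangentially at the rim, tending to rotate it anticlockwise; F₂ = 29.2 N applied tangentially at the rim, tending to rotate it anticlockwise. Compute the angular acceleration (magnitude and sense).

α ≈ 15.4 rad/s², anticlockwise

I = MR² = (26.6)(0.153)² = 0.6227 kg·m².
Taking anticlockwise as positive: τ₁ = +(33.3)(0.153) = +5.095 N·m; τ₂ = +(29.2)(0.153) = +4.468 N·m.
Net torque τ = 9.562 N·m.
α = τ/I = 9.562/0.6227 = 15.36 rad/s².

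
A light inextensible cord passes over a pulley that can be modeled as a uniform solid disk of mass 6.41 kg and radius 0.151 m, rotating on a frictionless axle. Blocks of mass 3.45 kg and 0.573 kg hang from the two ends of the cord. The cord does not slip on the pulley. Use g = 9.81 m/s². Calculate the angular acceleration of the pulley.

I = ½MR² = (1/2)(6.41)(0.151)² = 0.07308 kg·m².
Heavier block: m₁g − T₁ = m₁a. Lighter block: T₂ − m₂g = m₂a.
Pulley: (T₁ − T₂)R = Iα = I(a/R), so T₁ − T₂ = (I/R²)a = (1/2)M_p a = 3.205·a.
Adding the three: (m₁ − m₂)g = (m₁ + m₂ + 3.205)a, so a = (3.45 − 0.573)(9.81)/(3.45 + 0.573 + 3.205) = 3.905 m/s².
α = a/R = 3.905/0.151 = 25.86 rad/s².

α ≈ 25.9 rad/s²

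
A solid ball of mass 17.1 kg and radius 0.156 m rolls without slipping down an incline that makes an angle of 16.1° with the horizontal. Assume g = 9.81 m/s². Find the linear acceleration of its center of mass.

Translation along the incline: Mg sinθ − f = Ma.
Rotation about the center: fR = Iα with I = (2/5)MR². No-slip gives a = αR, so f = (I/R²)a = (2/5)M a.
Substituting: Mg sinθ = (1 + 0.4000)Ma, so a = g sinθ/(1 + 0.4000) = (9.81) sin 16.1° / 1.400 = 1.943 m/s².

a ≈ 1.94 m/s²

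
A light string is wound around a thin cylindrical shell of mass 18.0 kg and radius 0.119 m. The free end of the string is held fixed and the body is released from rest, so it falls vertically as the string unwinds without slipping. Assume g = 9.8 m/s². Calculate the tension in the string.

T ≈ 88.2 N

Translation: Mg − T = Ma. Rotation about the center: TR = Iα with I = MR².
With a = αR: T = (I/R²)a = M a, so Mg = (1 + 1.000)Ma.
a = g/(1 + 1.000) = 9.8/2.000 = 4.900 m/s².
T = 1.000·M·a = (1.000)(18.0)(4.900) = 88.20 N.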